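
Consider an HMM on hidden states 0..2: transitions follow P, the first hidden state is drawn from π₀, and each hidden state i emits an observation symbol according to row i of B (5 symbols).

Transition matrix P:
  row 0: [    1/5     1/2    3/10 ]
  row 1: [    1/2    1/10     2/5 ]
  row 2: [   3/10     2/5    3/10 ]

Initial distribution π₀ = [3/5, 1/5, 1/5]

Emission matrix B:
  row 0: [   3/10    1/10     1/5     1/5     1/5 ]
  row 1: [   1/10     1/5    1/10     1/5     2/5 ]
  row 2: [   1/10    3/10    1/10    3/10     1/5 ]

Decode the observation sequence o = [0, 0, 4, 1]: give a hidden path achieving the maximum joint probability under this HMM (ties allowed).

t=0: δ = [1.800e-01, 2.000e-02, 2.000e-02]  (obs o_0=0)
t=1: δ = [1.080e-02, 9.000e-03, 5.400e-03]  ψ = [0, 0, 0]  (obs o_1=0)
t=2: δ = [9.000e-04, 2.160e-03, 7.200e-04]  ψ = [1, 0, 1]  (obs o_2=4)
t=3: δ = [1.080e-04, 9.000e-05, 2.592e-04]  ψ = [1, 0, 1]  (obs o_3=1)
backtrack: best end state = 2; path = [0, 0, 1, 2]

path = [0, 0, 1, 2]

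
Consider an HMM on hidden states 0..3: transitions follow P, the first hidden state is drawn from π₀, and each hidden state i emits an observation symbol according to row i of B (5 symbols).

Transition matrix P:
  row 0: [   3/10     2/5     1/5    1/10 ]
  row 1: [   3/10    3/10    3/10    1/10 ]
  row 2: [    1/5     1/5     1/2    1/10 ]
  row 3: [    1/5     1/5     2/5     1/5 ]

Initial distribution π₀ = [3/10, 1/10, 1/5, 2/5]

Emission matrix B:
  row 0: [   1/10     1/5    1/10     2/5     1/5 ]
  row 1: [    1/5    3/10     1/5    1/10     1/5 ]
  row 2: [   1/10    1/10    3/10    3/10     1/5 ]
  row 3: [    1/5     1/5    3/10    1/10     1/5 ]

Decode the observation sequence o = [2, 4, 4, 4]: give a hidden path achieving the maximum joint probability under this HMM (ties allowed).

path = [3, 2, 2, 2]

t=0: δ = [3.000e-02, 2.000e-02, 6.000e-02, 1.200e-01]  (obs o_0=2)
t=1: δ = [4.800e-03, 4.800e-03, 9.600e-03, 4.800e-03]  ψ = [3, 3, 3, 3]  (obs o_1=4)
t=2: δ = [3.840e-04, 3.840e-04, 9.600e-04, 1.920e-04]  ψ = [2, 0, 2, 2]  (obs o_2=4)
t=3: δ = [3.840e-05, 3.840e-05, 9.600e-05, 1.920e-05]  ψ = [2, 2, 2, 2]  (obs o_3=4)
backtrack: best end state = 2; path = [3, 2, 2, 2]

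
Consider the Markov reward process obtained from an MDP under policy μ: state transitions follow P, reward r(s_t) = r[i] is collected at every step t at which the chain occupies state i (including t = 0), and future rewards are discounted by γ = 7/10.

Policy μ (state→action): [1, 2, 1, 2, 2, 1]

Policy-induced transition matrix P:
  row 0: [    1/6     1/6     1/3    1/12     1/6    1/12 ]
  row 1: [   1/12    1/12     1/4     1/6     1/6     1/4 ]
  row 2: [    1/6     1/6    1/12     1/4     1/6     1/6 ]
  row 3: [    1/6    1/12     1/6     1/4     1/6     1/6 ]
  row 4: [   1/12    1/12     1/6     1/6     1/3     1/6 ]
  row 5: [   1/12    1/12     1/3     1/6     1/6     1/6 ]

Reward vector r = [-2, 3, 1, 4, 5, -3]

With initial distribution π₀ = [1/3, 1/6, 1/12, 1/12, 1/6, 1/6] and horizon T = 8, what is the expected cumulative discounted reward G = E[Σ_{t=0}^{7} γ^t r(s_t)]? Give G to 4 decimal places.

t=0: π = [0.3333, 0.1667, 0.0833, 0.0833, 0.1667, 0.1667], E[r] = 0.5833, γ^t·E[r] = 0.583333, running G = 0.583333
t=1: π = [0.1250, 0.1181, 0.2569, 0.1528, 0.1944, 0.1528], E[r] = 1.4861, γ^t·E[r] = 1.040278, running G = 1.623611
t=2: π = [0.1279, 0.1152, 0.2014, 0.1904, 0.1991, 0.1661], E[r] = 1.5498, γ^t·E[r] = 0.759387, running G = 2.382998
t=3: π = [0.1266, 0.1108, 0.2085, 0.1887, 0.1998, 0.1656], E[r] = 1.5446, γ^t·E[r] = 0.529784, running G = 2.912782
t=4: π = [0.1270, 0.1113, 0.2072, 0.1892, 0.2000, 0.1653], E[r] = 1.5477, γ^t·E[r] = 0.371607, running G = 3.284389
t=5: π = [0.1270, 0.1112, 0.2074, 0.1891, 0.2000, 0.1654], E[r] = 1.5474, γ^t·E[r] = 0.260077, running G = 3.544467
t=6: π = [0.1270, 0.1112, 0.2074, 0.1891, 0.2000, 0.1654], E[r] = 1.5475, γ^t·E[r] = 0.182062, running G = 3.726528
t=7: π = [0.1270, 0.1112, 0.2074, 0.1891, 0.2000, 0.1654], E[r] = 1.5475, γ^t·E[r] = 0.127443, running G = 3.853971

G = 3.8540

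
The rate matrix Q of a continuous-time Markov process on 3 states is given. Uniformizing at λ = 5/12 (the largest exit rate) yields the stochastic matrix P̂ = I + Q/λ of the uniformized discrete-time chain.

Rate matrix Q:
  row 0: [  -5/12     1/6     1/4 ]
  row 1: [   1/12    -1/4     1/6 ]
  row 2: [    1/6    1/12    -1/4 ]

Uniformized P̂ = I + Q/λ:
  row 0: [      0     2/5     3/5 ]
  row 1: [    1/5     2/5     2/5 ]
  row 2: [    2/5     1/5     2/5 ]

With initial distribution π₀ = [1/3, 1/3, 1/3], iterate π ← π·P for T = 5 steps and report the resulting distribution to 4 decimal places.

t=0: π = [0.3333, 0.3333, 0.3333]
t=1: π = [0.2000, 0.3333, 0.4667]
t=2: π = [0.2533, 0.3067, 0.4400]
t=3: π = [0.2373, 0.3120, 0.4507]
t=4: π = [0.2427, 0.3099, 0.4475]
t=5: π = [0.2410, 0.3105, 0.4485]

π = [0.2410, 0.3105, 0.4485]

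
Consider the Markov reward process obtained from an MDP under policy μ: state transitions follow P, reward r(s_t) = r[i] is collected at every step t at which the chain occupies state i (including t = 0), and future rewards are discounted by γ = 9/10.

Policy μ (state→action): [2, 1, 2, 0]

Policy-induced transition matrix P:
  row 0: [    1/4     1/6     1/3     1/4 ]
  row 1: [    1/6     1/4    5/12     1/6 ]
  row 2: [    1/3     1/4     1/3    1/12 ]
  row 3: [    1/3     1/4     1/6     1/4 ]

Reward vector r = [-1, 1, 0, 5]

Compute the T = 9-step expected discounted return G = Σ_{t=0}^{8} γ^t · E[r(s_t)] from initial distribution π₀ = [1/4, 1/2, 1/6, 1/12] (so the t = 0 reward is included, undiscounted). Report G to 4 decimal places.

t=0: π = [0.2500, 0.5000, 0.1667, 0.0833], E[r] = 0.6667, γ^t·E[r] = 0.666667, running G = 0.666667
t=1: π = [0.2292, 0.2292, 0.3611, 0.1806], E[r] = 0.9028, γ^t·E[r] = 0.812500, running G = 1.479167
t=2: π = [0.2760, 0.2309, 0.3223, 0.1707], E[r] = 0.8084, γ^t·E[r] = 0.654844, running G = 2.134010
t=3: π = [0.2718, 0.2270, 0.3241, 0.1770], E[r] = 0.8403, γ^t·E[r] = 0.612598, running G = 2.746608
t=4: π = [0.2728, 0.2273, 0.3227, 0.1771], E[r] = 0.8398, γ^t·E[r] = 0.551003, running G = 3.297611
t=5: π = [0.2727, 0.2273, 0.3228, 0.1773], E[r] = 0.8409, γ^t·E[r] = 0.496529, running G = 3.794141
t=6: π = [0.2727, 0.2273, 0.3227, 0.1773], E[r] = 0.8409, γ^t·E[r] = 0.446877, running G = 4.241017
t=7: π = [0.2727, 0.2273, 0.3227, 0.1773], E[r] = 0.8409, γ^t·E[r] = 0.402204, running G = 4.643221
t=8: π = [0.2727, 0.2273, 0.3227, 0.1773], E[r] = 0.8409, γ^t·E[r] = 0.361983, running G = 5.005204

G = 5.0052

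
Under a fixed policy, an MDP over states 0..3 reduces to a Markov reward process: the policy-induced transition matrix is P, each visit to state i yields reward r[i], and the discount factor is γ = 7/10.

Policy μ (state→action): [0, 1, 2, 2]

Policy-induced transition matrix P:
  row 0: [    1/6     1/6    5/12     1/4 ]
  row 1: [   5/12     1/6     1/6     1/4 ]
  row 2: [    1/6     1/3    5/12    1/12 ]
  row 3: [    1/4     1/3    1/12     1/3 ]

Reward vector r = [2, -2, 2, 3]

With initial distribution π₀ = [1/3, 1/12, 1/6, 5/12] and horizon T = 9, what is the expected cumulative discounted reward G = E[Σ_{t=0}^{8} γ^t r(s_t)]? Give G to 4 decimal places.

G = 4.7562

t=0: π = [0.3333, 0.0833, 0.1667, 0.4167], E[r] = 2.0833, γ^t·E[r] = 2.083333, running G = 2.083333
t=1: π = [0.2222, 0.2639, 0.2569, 0.2569], E[r] = 1.2014, γ^t·E[r] = 0.840972, running G = 2.924306
t=2: π = [0.2541, 0.2523, 0.2650, 0.2286], E[r] = 1.2193, γ^t·E[r] = 0.597471, running G = 3.521777
t=3: π = [0.2488, 0.2489, 0.2774, 0.2249], E[r] = 1.2291, γ^t·E[r] = 0.421588, running G = 3.943364
t=4: π = [0.2476, 0.2504, 0.2795, 0.2225], E[r] = 1.2210, γ^t·E[r] = 0.293161, running G = 4.236526
t=5: π = [0.2478, 0.2503, 0.2799, 0.2220], E[r] = 1.2206, γ^t·E[r] = 0.205153, running G = 4.441679
t=6: π = [0.2477, 0.2503, 0.2801, 0.2218], E[r] = 1.2206, γ^t·E[r] = 0.143603, running G = 4.585282
t=7: π = [0.2477, 0.2503, 0.2801, 0.2218], E[r] = 1.2205, γ^t·E[r] = 0.100514, running G = 4.685796
t=8: π = [0.2477, 0.2503, 0.2802, 0.2218], E[r] = 1.2205, γ^t·E[r] = 0.070359, running G = 4.756155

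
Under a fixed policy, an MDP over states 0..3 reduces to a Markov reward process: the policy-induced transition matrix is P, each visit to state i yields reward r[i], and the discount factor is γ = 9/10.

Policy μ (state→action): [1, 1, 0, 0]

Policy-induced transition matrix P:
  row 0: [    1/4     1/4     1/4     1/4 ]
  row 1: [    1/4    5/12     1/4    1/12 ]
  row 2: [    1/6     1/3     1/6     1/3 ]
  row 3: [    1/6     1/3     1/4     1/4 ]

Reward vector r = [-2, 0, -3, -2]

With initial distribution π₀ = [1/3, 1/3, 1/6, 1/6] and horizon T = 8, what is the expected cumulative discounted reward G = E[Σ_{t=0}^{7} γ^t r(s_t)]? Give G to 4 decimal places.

G = -8.7684

t=0: π = [0.3333, 0.3333, 0.1667, 0.1667], E[r] = -1.5000, γ^t·E[r] = -1.500000, running G = -1.500000
t=1: π = [0.2222, 0.3333, 0.2361, 0.2083], E[r] = -1.5694, γ^t·E[r] = -1.412500, running G = -2.912500
t=2: π = [0.2130, 0.3426, 0.2303, 0.2141], E[r] = -1.5451, γ^t·E[r] = -1.251563, running G = -4.164063
t=3: π = [0.2130, 0.3441, 0.2308, 0.2121], E[r] = -1.5425, γ^t·E[r] = -1.124508, running G = -5.288570
t=4: π = [0.2131, 0.3443, 0.2308, 0.2119], E[r] = -1.5422, γ^t·E[r] = -1.011862, running G = -6.300432
t=5: π = [0.2131, 0.3443, 0.2308, 0.2119], E[r] = -1.5422, γ^t·E[r] = -0.910678, running G = -7.211110
t=6: π = [0.2131, 0.3443, 0.2308, 0.2119], E[r] = -1.5422, γ^t·E[r] = -0.819612, running G = -8.030722
t=7: π = [0.2131, 0.3443, 0.2308, 0.2119], E[r] = -1.5422, γ^t·E[r] = -0.737651, running G = -8.768372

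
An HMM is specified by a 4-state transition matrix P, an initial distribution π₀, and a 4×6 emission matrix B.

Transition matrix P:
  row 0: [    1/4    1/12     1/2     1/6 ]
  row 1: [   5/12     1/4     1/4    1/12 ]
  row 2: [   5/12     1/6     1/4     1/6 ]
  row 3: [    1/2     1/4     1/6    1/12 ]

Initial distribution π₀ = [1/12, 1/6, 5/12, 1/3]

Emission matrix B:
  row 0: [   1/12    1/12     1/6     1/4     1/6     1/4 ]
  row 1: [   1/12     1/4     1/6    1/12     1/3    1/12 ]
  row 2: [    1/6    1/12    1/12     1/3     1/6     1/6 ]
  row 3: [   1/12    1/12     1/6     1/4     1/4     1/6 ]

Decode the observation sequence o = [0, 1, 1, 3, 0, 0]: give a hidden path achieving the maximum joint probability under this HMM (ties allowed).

t=0: δ = [6.944e-03, 1.389e-02, 6.944e-02, 2.778e-02]  (obs o_0=0)
t=1: δ = [2.411e-03, 2.894e-03, 1.447e-03, 9.645e-04]  ψ = [2, 2, 2, 2]  (obs o_1=1)
t=2: δ = [1.005e-04, 1.808e-04, 1.005e-04, 3.349e-05]  ψ = [1, 1, 0, 0]  (obs o_2=1)
t=3: δ = [1.884e-05, 3.768e-06, 1.674e-05, 4.186e-06]  ψ = [1, 1, 0, 0]  (obs o_3=3)
t=4: δ = [5.814e-07, 2.326e-07, 1.570e-06, 2.616e-07]  ψ = [2, 2, 0, 0]  (obs o_4=0)
t=5: δ = [5.451e-08, 2.180e-08, 6.541e-08, 2.180e-08]  ψ = [2, 2, 2, 2]  (obs o_5=0)
backtrack: best end state = 2; path = [2, 1, 1, 0, 2, 2]

path = [2, 1, 1, 0, 2, 2]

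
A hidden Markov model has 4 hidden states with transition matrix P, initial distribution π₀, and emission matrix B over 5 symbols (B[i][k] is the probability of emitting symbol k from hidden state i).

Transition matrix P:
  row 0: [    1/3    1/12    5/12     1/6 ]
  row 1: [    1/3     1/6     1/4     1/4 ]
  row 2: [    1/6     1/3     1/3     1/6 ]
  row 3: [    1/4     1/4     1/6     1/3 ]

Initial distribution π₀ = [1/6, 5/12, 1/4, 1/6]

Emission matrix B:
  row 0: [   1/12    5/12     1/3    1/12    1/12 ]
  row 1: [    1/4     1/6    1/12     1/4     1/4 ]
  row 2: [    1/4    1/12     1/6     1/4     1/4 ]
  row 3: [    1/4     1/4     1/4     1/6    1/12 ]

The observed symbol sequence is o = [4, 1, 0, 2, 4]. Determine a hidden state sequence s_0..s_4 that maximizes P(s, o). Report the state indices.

t=0: δ = [1.389e-02, 1.042e-01, 6.250e-02, 1.389e-02]  (obs o_0=4)
t=1: δ = [1.447e-02, 3.472e-03, 2.170e-03, 6.510e-03]  ψ = [1, 2, 1, 1]  (obs o_1=1)
t=2: δ = [4.019e-04, 4.069e-04, 1.507e-03, 6.028e-04]  ψ = [0, 3, 0, 0]  (obs o_2=0)
t=3: δ = [8.372e-05, 4.186e-05, 8.372e-05, 6.279e-05]  ψ = [2, 2, 2, 2]  (obs o_3=2)
t=4: δ = [2.326e-06, 6.977e-06, 8.721e-06, 1.744e-06]  ψ = [0, 2, 0, 3]  (obs o_4=4)
backtrack: best end state = 2; path = [1, 0, 2, 0, 2]

path = [1, 0, 2, 0, 2]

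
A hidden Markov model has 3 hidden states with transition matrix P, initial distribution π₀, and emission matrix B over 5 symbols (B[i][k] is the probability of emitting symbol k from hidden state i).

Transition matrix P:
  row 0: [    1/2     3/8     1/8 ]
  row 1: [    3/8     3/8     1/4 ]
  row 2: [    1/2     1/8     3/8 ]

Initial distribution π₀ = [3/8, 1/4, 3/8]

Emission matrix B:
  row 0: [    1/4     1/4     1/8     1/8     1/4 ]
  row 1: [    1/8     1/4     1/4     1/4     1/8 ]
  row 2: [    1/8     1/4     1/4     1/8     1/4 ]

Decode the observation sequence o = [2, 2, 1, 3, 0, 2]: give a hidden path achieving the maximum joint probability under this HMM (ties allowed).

path = [2, 2, 0, 1, 0, 1]

t=0: δ = [4.688e-02, 6.250e-02, 9.375e-02]  (obs o_0=2)
t=1: δ = [5.859e-03, 5.859e-03, 8.789e-03]  ψ = [2, 1, 2]  (obs o_1=2)
t=2: δ = [1.099e-03, 5.493e-04, 8.240e-04]  ψ = [2, 0, 2]  (obs o_2=1)
t=3: δ = [6.866e-05, 1.030e-04, 3.862e-05]  ψ = [0, 0, 2]  (obs o_3=3)
t=4: δ = [9.656e-06, 4.828e-06, 3.219e-06]  ψ = [1, 1, 1]  (obs o_4=0)
t=5: δ = [6.035e-07, 9.052e-07, 3.017e-07]  ψ = [0, 0, 0]  (obs o_5=2)
backtrack: best end state = 1; path = [2, 2, 0, 1, 0, 1]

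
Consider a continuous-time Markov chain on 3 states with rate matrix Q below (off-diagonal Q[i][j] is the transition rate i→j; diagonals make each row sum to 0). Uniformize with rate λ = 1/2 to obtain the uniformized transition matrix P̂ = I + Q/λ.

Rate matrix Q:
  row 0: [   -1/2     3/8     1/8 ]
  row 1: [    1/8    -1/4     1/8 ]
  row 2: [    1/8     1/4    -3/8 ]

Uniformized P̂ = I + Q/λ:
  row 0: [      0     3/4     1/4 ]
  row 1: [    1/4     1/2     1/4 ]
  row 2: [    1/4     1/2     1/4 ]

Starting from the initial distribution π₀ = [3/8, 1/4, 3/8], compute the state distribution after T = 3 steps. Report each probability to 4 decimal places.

t=0: π = [0.3750, 0.2500, 0.3750]
t=1: π = [0.1563, 0.5938, 0.2500]
t=2: π = [0.2109, 0.5391, 0.2500]
t=3: π = [0.1973, 0.5527, 0.2500]

π = [0.1973, 0.5527, 0.2500]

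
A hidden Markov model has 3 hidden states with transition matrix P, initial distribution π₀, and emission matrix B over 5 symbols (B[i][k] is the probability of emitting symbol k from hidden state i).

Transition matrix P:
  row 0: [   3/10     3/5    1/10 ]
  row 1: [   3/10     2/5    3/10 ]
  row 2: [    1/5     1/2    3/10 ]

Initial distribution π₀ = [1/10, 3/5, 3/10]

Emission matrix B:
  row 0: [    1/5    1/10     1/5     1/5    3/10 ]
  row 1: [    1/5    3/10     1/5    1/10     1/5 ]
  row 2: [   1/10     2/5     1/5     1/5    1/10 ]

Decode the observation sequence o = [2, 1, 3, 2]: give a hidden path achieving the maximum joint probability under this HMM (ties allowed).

path = [1, 1, 0, 1]

t=0: δ = [2.000e-02, 1.200e-01, 6.000e-02]  (obs o_0=2)
t=1: δ = [3.600e-03, 1.440e-02, 1.440e-02]  ψ = [1, 1, 1]  (obs o_1=1)
t=2: δ = [8.640e-04, 7.200e-04, 8.640e-04]  ψ = [1, 2, 1]  (obs o_2=3)
t=3: δ = [5.184e-05, 1.037e-04, 5.184e-05]  ψ = [0, 0, 2]  (obs o_3=2)
backtrack: best end state = 1; path = [1, 1, 0, 1]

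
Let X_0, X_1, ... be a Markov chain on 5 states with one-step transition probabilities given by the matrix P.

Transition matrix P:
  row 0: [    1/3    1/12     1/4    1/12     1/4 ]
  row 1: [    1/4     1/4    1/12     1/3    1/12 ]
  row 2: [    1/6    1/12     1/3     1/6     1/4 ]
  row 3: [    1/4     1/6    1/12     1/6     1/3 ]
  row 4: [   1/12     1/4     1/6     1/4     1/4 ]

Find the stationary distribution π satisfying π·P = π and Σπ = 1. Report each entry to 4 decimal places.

π = [0.2126, 0.1674, 0.1848, 0.1967, 0.2385]

Balance equations π_j = Σ_i π_i·P[i][j]:
  π_0 = 1/3·π_0 + 1/4·π_1 + 1/6·π_2 + 1/4·π_3 + 1/12·π_4
  π_1 = 1/12·π_0 + 1/4·π_1 + 1/12·π_2 + 1/6·π_3 + 1/4·π_4
  π_2 = 1/4·π_0 + 1/12·π_1 + 1/3·π_2 + 1/12·π_3 + 1/6·π_4
  π_3 = 1/12·π_0 + 1/3·π_1 + 1/6·π_2 + 1/6·π_3 + 1/4·π_4
  normalize: π_0 + π_1 + π_2 + π_3 + π_4 = 1
Solving the linear system gives exactly π = [1557/7325, 1226/7325, 1354/7325, 1441/7325, 1747/7325].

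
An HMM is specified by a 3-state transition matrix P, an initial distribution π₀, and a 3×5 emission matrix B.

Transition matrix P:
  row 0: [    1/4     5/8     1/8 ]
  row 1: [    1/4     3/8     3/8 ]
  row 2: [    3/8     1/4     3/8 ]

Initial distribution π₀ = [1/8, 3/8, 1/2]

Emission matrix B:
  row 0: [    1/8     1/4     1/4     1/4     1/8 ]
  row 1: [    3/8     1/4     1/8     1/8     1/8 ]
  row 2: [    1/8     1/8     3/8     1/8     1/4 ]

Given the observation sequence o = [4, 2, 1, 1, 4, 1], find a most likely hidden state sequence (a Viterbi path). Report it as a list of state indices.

path = [2, 2, 0, 1, 2, 0]

t=0: δ = [1.562e-02, 4.688e-02, 1.250e-01]  (obs o_0=4)
t=1: δ = [1.172e-02, 3.906e-03, 1.758e-02]  ψ = [2, 2, 2]  (obs o_1=2)
t=2: δ = [1.648e-03, 1.831e-03, 8.240e-04]  ψ = [2, 0, 2]  (obs o_2=1)
t=3: δ = [1.144e-04, 2.575e-04, 8.583e-05]  ψ = [1, 0, 1]  (obs o_3=1)
t=4: δ = [8.047e-06, 1.207e-05, 2.414e-05]  ψ = [1, 1, 1]  (obs o_4=4)
t=5: δ = [2.263e-06, 1.509e-06, 1.132e-06]  ψ = [2, 2, 2]  (obs o_5=1)
backtrack: best end state = 0; path = [2, 2, 0, 1, 2, 0]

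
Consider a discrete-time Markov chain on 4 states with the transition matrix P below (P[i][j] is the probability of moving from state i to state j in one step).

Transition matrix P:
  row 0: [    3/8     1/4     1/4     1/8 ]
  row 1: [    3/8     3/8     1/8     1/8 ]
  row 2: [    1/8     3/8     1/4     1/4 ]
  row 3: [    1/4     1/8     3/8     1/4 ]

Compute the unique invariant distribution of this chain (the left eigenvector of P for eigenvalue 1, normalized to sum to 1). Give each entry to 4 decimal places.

Balance equations π_j = Σ_i π_i·P[i][j]:
  π_0 = 3/8·π_0 + 3/8·π_1 + 1/8·π_2 + 1/4·π_3
  π_1 = 1/4·π_0 + 3/8·π_1 + 3/8·π_2 + 1/8·π_3
  π_2 = 1/4·π_0 + 1/8·π_1 + 1/4·π_2 + 3/8·π_3
  normalize: π_0 + π_1 + π_2 + π_3 = 1
Solving the linear system gives exactly π = [5/17, 5/17, 4/17, 3/17].

π = [0.2941, 0.2941, 0.2353, 0.1765]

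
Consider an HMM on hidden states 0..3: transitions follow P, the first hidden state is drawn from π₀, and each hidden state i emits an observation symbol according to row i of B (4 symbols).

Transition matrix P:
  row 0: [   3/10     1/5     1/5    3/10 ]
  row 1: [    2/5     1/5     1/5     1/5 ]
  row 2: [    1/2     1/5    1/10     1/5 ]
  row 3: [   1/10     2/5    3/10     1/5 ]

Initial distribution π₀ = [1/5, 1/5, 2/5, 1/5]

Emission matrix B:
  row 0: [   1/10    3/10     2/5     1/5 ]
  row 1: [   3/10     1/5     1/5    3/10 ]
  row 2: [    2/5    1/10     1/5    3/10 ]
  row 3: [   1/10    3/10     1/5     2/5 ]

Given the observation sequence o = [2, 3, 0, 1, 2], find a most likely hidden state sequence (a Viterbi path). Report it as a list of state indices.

t=0: δ = [8.000e-02, 4.000e-02, 8.000e-02, 4.000e-02]  (obs o_0=2)
t=1: δ = [8.000e-03, 4.800e-03, 4.800e-03, 9.600e-03]  ψ = [2, 0, 0, 0]  (obs o_1=3)
t=2: δ = [2.400e-04, 1.152e-03, 1.152e-03, 2.400e-04]  ψ = [0, 3, 3, 0]  (obs o_2=0)
t=3: δ = [1.728e-04, 4.608e-05, 2.304e-05, 6.912e-05]  ψ = [2, 1, 1, 1]  (obs o_3=1)
t=4: δ = [2.074e-05, 6.912e-06, 6.912e-06, 1.037e-05]  ψ = [0, 0, 0, 0]  (obs o_4=2)
backtrack: best end state = 0; path = [0, 3, 2, 0, 0]

path = [0, 3, 2, 0, 0]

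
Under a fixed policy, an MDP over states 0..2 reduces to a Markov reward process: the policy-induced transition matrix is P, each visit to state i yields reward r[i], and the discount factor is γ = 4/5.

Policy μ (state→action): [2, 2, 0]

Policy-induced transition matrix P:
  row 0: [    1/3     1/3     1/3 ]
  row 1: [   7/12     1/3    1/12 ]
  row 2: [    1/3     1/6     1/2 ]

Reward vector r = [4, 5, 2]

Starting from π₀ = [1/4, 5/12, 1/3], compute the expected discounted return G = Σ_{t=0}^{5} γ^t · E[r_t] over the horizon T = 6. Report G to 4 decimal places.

G = 13.6231

t=0: π = [0.2500, 0.4167, 0.3333], E[r] = 3.7500, γ^t·E[r] = 3.750000, running G = 3.750000
t=1: π = [0.4375, 0.2778, 0.2847], E[r] = 3.7083, γ^t·E[r] = 2.966667, running G = 6.716667
t=2: π = [0.4028, 0.2859, 0.3113], E[r] = 3.6632, γ^t·E[r] = 2.344444, running G = 9.061111
t=3: π = [0.4048, 0.2814, 0.3138], E[r] = 3.6539, γ^t·E[r] = 1.870815, running G = 10.931926
t=4: π = [0.4037, 0.2810, 0.3153], E[r] = 3.6505, γ^t·E[r] = 1.495249, running G = 12.427175
t=5: π = [0.4036, 0.2808, 0.3156], E[r] = 3.6496, γ^t·E[r] = 1.195886, running G = 13.623061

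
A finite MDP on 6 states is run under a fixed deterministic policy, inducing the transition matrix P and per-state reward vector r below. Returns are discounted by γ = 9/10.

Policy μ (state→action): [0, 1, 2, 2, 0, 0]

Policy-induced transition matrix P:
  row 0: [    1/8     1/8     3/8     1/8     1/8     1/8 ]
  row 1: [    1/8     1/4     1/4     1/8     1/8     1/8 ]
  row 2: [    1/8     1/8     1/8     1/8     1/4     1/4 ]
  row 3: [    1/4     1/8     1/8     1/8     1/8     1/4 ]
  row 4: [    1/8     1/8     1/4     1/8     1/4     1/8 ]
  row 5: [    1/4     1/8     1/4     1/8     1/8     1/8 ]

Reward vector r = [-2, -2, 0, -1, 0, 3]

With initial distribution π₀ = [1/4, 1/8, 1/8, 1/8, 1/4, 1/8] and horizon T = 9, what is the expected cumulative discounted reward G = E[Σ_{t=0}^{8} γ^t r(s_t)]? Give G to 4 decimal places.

t=0: π = [0.2500, 0.1250, 0.1250, 0.1250, 0.2500, 0.1250], E[r] = -0.5000, γ^t·E[r] = -0.500000, running G = -0.500000
t=1: π = [0.1563, 0.1406, 0.2500, 0.1250, 0.1719, 0.1563], E[r] = -0.2500, γ^t·E[r] = -0.225000, running G = -0.725000
t=2: π = [0.1602, 0.1426, 0.2227, 0.1250, 0.1777, 0.1719], E[r] = -0.2148, γ^t·E[r] = -0.174023, running G = -0.899023
t=3: π = [0.1621, 0.1428, 0.2266, 0.1250, 0.1750, 0.1685], E[r] = -0.2295, γ^t·E[r] = -0.167300, running G = -1.066323
t=4: π = [0.1617, 0.1429, 0.2263, 0.1250, 0.1752, 0.1689], E[r] = -0.2272, γ^t·E[r] = -0.149088, running G = -1.215411
t=5: π = [0.1617, 0.1429, 0.2263, 0.1250, 0.1752, 0.1689], E[r] = -0.2275, γ^t·E[r] = -0.134310, running G = -1.349721
t=6: π = [0.1617, 0.1429, 0.2263, 0.1250, 0.1752, 0.1689], E[r] = -0.2275, γ^t·E[r] = -0.120880, running G = -1.470601
t=7: π = [0.1617, 0.1429, 0.2263, 0.1250, 0.1752, 0.1689], E[r] = -0.2275, γ^t·E[r] = -0.108790, running G = -1.579391
t=8: π = [0.1617, 0.1429, 0.2263, 0.1250, 0.1752, 0.1689], E[r] = -0.2275, γ^t·E[r] = -0.097911, running G = -1.677303

G = -1.6773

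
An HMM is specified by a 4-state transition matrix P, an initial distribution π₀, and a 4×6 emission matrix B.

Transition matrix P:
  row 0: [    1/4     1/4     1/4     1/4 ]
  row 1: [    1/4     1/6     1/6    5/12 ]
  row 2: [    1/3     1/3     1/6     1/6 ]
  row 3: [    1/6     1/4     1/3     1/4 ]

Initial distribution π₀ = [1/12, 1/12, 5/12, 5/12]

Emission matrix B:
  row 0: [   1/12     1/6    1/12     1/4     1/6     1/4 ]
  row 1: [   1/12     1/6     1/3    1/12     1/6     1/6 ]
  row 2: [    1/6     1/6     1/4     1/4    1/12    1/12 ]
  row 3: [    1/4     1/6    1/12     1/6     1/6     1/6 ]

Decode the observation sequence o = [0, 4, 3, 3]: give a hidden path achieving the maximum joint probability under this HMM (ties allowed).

path = [3, 3, 2, 0]

t=0: δ = [6.944e-03, 6.944e-03, 6.944e-02, 1.042e-01]  (obs o_0=0)
t=1: δ = [3.858e-03, 4.340e-03, 2.894e-03, 4.340e-03]  ψ = [2, 3, 3, 3]  (obs o_1=4)
t=2: δ = [2.713e-04, 9.042e-05, 3.617e-04, 3.014e-04]  ψ = [1, 3, 3, 1]  (obs o_2=3)
t=3: δ = [3.014e-05, 1.005e-05, 2.512e-05, 1.256e-05]  ψ = [2, 2, 3, 3]  (obs o_3=3)
backtrack: best end state = 0; path = [3, 3, 2, 0]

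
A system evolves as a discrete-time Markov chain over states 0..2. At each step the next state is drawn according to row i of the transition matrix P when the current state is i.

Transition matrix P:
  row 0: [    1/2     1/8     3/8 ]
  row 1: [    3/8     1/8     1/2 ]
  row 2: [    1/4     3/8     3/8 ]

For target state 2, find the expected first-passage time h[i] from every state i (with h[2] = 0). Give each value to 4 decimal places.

h = [2.5600, 2.2400, 0.0000]

First-step conditioning: h[2] = 0; for i ≠ 2, h[i] = 1 + Σ_k P[i][k]·h[k].
  h[0] = 1 + 1/2·h[0] + 1/8·h[1]
  h[1] = 1 + 3/8·h[0] + 1/8·h[1]
Solving the 2×2 linear system over states ≠ 2 gives exactly h = [64/25, 56/25, 0] (h[2] = 0 is the target).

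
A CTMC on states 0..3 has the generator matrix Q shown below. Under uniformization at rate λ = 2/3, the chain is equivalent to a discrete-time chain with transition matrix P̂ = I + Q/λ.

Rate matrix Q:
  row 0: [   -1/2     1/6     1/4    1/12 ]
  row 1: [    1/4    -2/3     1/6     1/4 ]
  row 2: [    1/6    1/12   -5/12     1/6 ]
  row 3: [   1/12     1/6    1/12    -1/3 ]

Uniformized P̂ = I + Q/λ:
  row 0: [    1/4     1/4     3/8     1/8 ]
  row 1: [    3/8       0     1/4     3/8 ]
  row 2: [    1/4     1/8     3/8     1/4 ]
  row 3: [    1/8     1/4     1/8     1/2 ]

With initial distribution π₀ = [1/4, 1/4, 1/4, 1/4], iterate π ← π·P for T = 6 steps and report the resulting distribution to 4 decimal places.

π = [0.2311, 0.1728, 0.2726, 0.3235]

t=0: π = [0.2500, 0.2500, 0.2500, 0.2500]
t=1: π = [0.2500, 0.1563, 0.2813, 0.3125]
t=2: π = [0.2305, 0.1758, 0.2773, 0.3164]
t=3: π = [0.2324, 0.1714, 0.2739, 0.3223]
t=4: π = [0.2311, 0.1729, 0.2730, 0.3229]
t=5: π = [0.2312, 0.1726, 0.2727, 0.3235]
t=6: π = [0.2311, 0.1728, 0.2726, 0.3235]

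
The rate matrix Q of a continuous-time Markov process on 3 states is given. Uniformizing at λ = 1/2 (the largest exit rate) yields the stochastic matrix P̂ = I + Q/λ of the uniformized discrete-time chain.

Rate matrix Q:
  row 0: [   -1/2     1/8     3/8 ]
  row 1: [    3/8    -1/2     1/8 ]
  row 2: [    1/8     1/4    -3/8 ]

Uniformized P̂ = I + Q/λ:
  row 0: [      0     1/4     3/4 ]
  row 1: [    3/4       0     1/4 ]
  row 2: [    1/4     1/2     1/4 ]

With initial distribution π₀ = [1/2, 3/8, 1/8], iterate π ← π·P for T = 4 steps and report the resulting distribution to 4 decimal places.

π = [0.2979, 0.2783, 0.4238]

t=0: π = [0.5000, 0.3750, 0.1250]
t=1: π = [0.3125, 0.1875, 0.5000]
t=2: π = [0.2656, 0.3281, 0.4063]
t=3: π = [0.3477, 0.2695, 0.3828]
t=4: π = [0.2979, 0.2783, 0.4238]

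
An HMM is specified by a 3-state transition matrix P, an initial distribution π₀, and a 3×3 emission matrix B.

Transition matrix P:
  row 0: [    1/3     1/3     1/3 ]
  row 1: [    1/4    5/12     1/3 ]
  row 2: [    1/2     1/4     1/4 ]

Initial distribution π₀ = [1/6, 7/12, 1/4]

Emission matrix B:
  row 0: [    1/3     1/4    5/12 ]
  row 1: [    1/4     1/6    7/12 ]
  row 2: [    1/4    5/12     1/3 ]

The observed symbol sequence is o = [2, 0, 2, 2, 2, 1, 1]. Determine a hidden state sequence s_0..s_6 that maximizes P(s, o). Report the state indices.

t=0: δ = [6.944e-02, 3.403e-01, 8.333e-02]  (obs o_0=2)
t=1: δ = [2.836e-02, 3.545e-02, 2.836e-02]  ψ = [1, 1, 1]  (obs o_1=0)
t=2: δ = [5.908e-03, 8.615e-03, 3.938e-03]  ψ = [2, 1, 1]  (obs o_2=2)
t=3: δ = [8.974e-04, 2.094e-03, 9.573e-04]  ψ = [1, 1, 1]  (obs o_3=2)
t=4: δ = [2.181e-04, 5.090e-04, 2.327e-04]  ψ = [1, 1, 1]  (obs o_4=2)
t=5: δ = [3.181e-05, 3.534e-05, 7.069e-05]  ψ = [1, 1, 1]  (obs o_5=1)
t=6: δ = [8.836e-06, 2.945e-06, 7.363e-06]  ψ = [2, 2, 2]  (obs o_6=1)
backtrack: best end state = 0; path = [1, 1, 1, 1, 1, 2, 0]

path = [1, 1, 1, 1, 1, 2, 0]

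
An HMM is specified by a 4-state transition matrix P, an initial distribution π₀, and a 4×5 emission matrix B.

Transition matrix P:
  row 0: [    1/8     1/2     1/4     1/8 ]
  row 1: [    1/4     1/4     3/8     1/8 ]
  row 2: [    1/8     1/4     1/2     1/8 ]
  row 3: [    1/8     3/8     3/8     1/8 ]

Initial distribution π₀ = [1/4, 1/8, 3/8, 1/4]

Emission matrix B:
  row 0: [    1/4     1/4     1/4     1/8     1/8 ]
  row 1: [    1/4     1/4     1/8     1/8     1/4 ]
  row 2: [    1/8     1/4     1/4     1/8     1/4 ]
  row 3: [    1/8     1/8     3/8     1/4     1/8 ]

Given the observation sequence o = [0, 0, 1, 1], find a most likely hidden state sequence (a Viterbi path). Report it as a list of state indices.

t=0: δ = [6.250e-02, 3.125e-02, 4.688e-02, 3.125e-02]  (obs o_0=0)
t=1: δ = [1.953e-03, 7.812e-03, 2.930e-03, 9.766e-04]  ψ = [0, 0, 2, 0]  (obs o_1=0)
t=2: δ = [4.883e-04, 4.883e-04, 7.324e-04, 1.221e-04]  ψ = [1, 1, 1, 1]  (obs o_2=1)
t=3: δ = [3.052e-05, 6.104e-05, 9.155e-05, 1.144e-05]  ψ = [1, 0, 2, 2]  (obs o_3=1)
backtrack: best end state = 2; path = [0, 1, 2, 2]

path = [0, 1, 2, 2]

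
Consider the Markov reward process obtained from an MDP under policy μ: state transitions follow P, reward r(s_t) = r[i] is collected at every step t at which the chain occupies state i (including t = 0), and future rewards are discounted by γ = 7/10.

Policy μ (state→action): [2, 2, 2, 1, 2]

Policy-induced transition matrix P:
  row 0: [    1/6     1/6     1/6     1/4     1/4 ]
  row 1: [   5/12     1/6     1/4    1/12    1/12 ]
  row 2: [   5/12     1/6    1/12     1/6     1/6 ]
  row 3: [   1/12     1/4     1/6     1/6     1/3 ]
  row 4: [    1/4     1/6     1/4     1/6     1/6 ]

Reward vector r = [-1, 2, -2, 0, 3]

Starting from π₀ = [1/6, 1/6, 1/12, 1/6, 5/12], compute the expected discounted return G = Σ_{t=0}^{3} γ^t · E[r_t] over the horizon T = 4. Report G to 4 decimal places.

t=0: π = [0.1667, 0.1667, 0.0833, 0.1667, 0.4167], E[r] = 1.2500, γ^t·E[r] = 1.250000, running G = 1.250000
t=1: π = [0.2500, 0.1806, 0.2083, 0.1667, 0.1944], E[r] = 0.2778, γ^t·E[r] = 0.194444, running G = 1.444444
t=2: π = [0.2662, 0.1806, 0.1806, 0.1725, 0.2002], E[r] = 0.3345, γ^t·E[r] = 0.163900, running G = 1.608345
t=3: π = [0.2593, 0.1810, 0.1834, 0.1738, 0.2025], E[r] = 0.3438, γ^t·E[r] = 0.117906, running G = 1.726251

G = 1.7263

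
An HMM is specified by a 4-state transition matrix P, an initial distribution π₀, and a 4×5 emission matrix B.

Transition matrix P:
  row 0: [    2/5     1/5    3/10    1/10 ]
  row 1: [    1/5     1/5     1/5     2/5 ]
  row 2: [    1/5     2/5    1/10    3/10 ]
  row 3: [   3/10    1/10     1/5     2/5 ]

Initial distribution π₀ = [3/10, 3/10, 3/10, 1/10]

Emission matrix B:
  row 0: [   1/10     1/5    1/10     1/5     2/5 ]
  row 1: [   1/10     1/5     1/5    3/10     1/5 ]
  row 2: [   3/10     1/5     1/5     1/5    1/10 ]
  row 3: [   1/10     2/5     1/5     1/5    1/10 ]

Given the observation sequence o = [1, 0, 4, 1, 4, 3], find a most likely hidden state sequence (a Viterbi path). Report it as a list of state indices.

path = [0, 2, 1, 3, 0, 0]

t=0: δ = [6.000e-02, 6.000e-02, 6.000e-02, 4.000e-02]  (obs o_0=1)
t=1: δ = [2.400e-03, 2.400e-03, 5.400e-03, 2.400e-03]  ψ = [0, 2, 0, 1]  (obs o_1=0)
t=2: δ = [4.320e-04, 4.320e-04, 7.200e-05, 1.620e-04]  ψ = [2, 2, 0, 2]  (obs o_2=4)
t=3: δ = [3.456e-05, 1.728e-05, 2.592e-05, 6.912e-05]  ψ = [0, 0, 0, 1]  (obs o_3=1)
t=4: δ = [8.294e-06, 2.074e-06, 1.382e-06, 2.765e-06]  ψ = [3, 2, 3, 3]  (obs o_4=4)
t=5: δ = [6.636e-07, 4.977e-07, 4.977e-07, 2.212e-07]  ψ = [0, 0, 0, 3]  (obs o_5=3)
backtrack: best end state = 0; path = [0, 2, 1, 3, 0, 0]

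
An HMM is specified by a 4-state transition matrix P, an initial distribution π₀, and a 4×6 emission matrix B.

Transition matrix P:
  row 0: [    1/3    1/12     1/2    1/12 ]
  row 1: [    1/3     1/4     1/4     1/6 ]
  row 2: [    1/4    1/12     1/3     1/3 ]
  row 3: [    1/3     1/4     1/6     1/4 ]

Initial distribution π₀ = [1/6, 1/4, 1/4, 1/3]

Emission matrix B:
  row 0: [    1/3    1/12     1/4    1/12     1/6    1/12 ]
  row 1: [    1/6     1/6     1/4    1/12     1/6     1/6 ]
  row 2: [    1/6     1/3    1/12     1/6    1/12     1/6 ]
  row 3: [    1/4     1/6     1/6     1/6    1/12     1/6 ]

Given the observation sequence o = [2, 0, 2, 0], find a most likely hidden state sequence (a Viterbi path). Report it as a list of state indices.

t=0: δ = [4.167e-02, 6.250e-02, 2.083e-02, 5.556e-02]  (obs o_0=2)
t=1: δ = [6.944e-03, 2.604e-03, 3.472e-03, 3.472e-03]  ψ = [1, 1, 0, 3]  (obs o_1=0)
t=2: δ = [5.787e-04, 2.170e-04, 2.894e-04, 1.929e-04]  ψ = [0, 3, 0, 2]  (obs o_2=2)
t=3: δ = [6.430e-05, 9.042e-06, 4.823e-05, 2.411e-05]  ψ = [0, 1, 0, 2]  (obs o_3=0)
backtrack: best end state = 0; path = [1, 0, 0, 0]

path = [1, 0, 0, 0]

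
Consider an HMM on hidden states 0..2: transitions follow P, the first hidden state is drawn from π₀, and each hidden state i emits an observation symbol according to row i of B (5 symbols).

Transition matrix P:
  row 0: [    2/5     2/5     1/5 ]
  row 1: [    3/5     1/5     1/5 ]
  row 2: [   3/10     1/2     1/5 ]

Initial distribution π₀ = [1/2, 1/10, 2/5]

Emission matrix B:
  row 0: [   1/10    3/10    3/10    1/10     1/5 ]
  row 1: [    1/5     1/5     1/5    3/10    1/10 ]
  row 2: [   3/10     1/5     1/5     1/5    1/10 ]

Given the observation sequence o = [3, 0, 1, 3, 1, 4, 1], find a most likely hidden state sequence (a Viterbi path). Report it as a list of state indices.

t=0: δ = [5.000e-02, 3.000e-02, 8.000e-02]  (obs o_0=3)
t=1: δ = [2.400e-03, 8.000e-03, 4.800e-03]  ψ = [2, 2, 2]  (obs o_1=0)
t=2: δ = [1.440e-03, 4.800e-04, 3.200e-04]  ψ = [1, 2, 1]  (obs o_2=1)
t=3: δ = [5.760e-05, 1.728e-04, 5.760e-05]  ψ = [0, 0, 0]  (obs o_3=3)
t=4: δ = [3.110e-05, 6.912e-06, 6.912e-06]  ψ = [1, 1, 1]  (obs o_4=1)
t=5: δ = [2.488e-06, 1.244e-06, 6.221e-07]  ψ = [0, 0, 0]  (obs o_5=4)
t=6: δ = [2.986e-07, 1.991e-07, 9.953e-08]  ψ = [0, 0, 0]  (obs o_6=1)
backtrack: best end state = 0; path = [2, 1, 0, 1, 0, 0, 0]

path = [2, 1, 0, 1, 0, 0, 0]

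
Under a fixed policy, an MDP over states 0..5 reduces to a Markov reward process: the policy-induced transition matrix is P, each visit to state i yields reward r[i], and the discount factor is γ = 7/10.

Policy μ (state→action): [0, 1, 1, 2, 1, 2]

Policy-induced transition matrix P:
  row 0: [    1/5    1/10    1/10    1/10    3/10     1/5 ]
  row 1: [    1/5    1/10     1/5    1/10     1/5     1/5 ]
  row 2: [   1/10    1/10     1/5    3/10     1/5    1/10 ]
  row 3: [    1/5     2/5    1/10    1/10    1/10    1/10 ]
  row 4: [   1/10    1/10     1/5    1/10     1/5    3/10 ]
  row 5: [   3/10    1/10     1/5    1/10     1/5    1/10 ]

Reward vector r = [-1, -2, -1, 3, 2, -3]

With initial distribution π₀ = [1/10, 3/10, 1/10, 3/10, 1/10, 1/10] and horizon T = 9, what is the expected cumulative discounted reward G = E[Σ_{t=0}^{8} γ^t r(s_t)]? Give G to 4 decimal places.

G = -0.8469

t=0: π = [0.1000, 0.3000, 0.1000, 0.3000, 0.1000, 0.1000], E[r] = 0.0000, γ^t·E[r] = 0.000000, running G = 0.000000
t=1: π = [0.1900, 0.1900, 0.1600, 0.1200, 0.1800, 0.1600], E[r] = -0.4900, γ^t·E[r] = -0.343000, running G = -0.343000
t=2: π = [0.1820, 0.1360, 0.1690, 0.1320, 0.2070, 0.1740], E[r] = -0.3350, γ^t·E[r] = -0.164150, running G = -0.507150
t=3: π = [0.1798, 0.1396, 0.1686, 0.1338, 0.2050, 0.1732], E[r] = -0.3358, γ^t·E[r] = -0.115179, running G = -0.622329
t=4: π = [0.1800, 0.1401, 0.1686, 0.1337, 0.2046, 0.1729], E[r] = -0.3373, γ^t·E[r] = -0.080995, running G = -0.703325
t=5: π = [0.1800, 0.1401, 0.1686, 0.1337, 0.2046, 0.1729], E[r] = -0.3372, γ^t·E[r] = -0.056672, running G = -0.759997
t=6: π = [0.1800, 0.1401, 0.1686, 0.1337, 0.2046, 0.1729], E[r] = -0.3372, γ^t·E[r] = -0.039672, running G = -0.799669
t=7: π = [0.1800, 0.1401, 0.1686, 0.1337, 0.2046, 0.1729], E[r] = -0.3372, γ^t·E[r] = -0.027771, running G = -0.827439
t=8: π = [0.1800, 0.1401, 0.1686, 0.1337, 0.2046, 0.1729], E[r] = -0.3372, γ^t·E[r] = -0.019439, running G = -0.846879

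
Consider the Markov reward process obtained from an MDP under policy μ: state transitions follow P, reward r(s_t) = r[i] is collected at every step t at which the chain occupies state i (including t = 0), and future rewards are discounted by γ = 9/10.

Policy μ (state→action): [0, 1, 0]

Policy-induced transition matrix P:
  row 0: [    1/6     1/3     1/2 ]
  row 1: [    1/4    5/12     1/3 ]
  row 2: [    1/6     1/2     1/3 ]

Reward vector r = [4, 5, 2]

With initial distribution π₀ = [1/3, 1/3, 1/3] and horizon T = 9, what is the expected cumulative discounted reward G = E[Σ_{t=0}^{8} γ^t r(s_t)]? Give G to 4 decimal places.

G = 22.5655

t=0: π = [0.3333, 0.3333, 0.3333], E[r] = 3.6667, γ^t·E[r] = 3.666667, running G = 3.666667
t=1: π = [0.1944, 0.4167, 0.3889], E[r] = 3.6389, γ^t·E[r] = 3.275000, running G = 6.941667
t=2: π = [0.2014, 0.4329, 0.3657], E[r] = 3.7014, γ^t·E[r] = 2.998125, running G = 9.939792
t=3: π = [0.2027, 0.4304, 0.3669], E[r] = 3.6966, γ^t·E[r] = 2.694797, running G = 12.634589
t=4: π = [0.2025, 0.4303, 0.3671], E[r] = 3.6961, γ^t·E[r] = 2.425011, running G = 15.059600
t=5: π = [0.2025, 0.4304, 0.3671], E[r] = 3.6962, γ^t·E[r] = 2.182573, running G = 17.242173
t=6: π = [0.2025, 0.4304, 0.3671], E[r] = 3.6962, γ^t·E[r] = 1.964314, running G = 19.206487
t=7: π = [0.2025, 0.4304, 0.3671], E[r] = 3.6962, γ^t·E[r] = 1.767882, running G = 20.974369
t=8: π = [0.2025, 0.4304, 0.3671], E[r] = 3.6962, γ^t·E[r] = 1.591094, running G = 22.565463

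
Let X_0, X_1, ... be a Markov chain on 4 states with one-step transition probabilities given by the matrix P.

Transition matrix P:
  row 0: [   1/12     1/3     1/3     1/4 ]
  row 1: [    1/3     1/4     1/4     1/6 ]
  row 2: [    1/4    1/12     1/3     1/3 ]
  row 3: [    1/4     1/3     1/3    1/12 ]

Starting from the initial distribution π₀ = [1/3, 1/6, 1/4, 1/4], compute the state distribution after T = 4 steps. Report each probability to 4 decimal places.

t=0: π = [0.3333, 0.1667, 0.2500, 0.2500]
t=1: π = [0.2083, 0.2569, 0.3194, 0.2153]
t=2: π = [0.2367, 0.2321, 0.3119, 0.2193]
t=3: π = [0.2299, 0.2360, 0.3140, 0.2201]
t=4: π = [0.2314, 0.2352, 0.3137, 0.2198]

π = [0.2314, 0.2352, 0.3137, 0.2198]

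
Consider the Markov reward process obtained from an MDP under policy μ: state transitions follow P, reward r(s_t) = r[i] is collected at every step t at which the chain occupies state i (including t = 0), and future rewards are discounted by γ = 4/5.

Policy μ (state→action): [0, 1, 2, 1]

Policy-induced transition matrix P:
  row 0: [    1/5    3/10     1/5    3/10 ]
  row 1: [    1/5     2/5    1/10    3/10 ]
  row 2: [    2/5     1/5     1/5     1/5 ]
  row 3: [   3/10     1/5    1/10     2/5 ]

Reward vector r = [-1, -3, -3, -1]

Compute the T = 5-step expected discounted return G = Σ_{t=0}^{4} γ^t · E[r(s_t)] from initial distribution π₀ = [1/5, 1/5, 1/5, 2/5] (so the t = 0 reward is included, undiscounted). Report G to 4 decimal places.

t=0: π = [0.2000, 0.2000, 0.2000, 0.4000], E[r] = -1.8000, γ^t·E[r] = -1.800000, running G = -1.800000
t=1: π = [0.2800, 0.2600, 0.1400, 0.3200], E[r] = -1.8000, γ^t·E[r] = -1.440000, running G = -3.240000
t=2: π = [0.2600, 0.2800, 0.1420, 0.3180], E[r] = -1.8440, γ^t·E[r] = -1.180160, running G = -4.420160
t=3: π = [0.2602, 0.2820, 0.1402, 0.3176], E[r] = -1.8444, γ^t·E[r] = -0.944333, running G = -5.364493
t=4: π = [0.2598, 0.2824, 0.1400, 0.3177], E[r] = -1.8449, γ^t·E[r] = -0.755679, running G = -6.120172

G = -6.1202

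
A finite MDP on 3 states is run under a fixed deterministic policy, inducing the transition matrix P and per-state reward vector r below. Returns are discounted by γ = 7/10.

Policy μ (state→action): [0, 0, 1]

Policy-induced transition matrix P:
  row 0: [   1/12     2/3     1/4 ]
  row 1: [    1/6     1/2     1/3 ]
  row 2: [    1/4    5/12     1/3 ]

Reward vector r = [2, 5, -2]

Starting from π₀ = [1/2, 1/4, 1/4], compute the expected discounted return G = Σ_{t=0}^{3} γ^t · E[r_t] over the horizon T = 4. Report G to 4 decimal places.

G = 5.3668

t=0: π = [0.5000, 0.2500, 0.2500], E[r] = 1.7500, γ^t·E[r] = 1.750000, running G = 1.750000
t=1: π = [0.1458, 0.5625, 0.2917], E[r] = 2.5208, γ^t·E[r] = 1.764583, running G = 3.514583
t=2: π = [0.1788, 0.5000, 0.3212], E[r] = 2.2153, γ^t·E[r] = 1.085486, running G = 4.600069
t=3: π = [0.1785, 0.5030, 0.3184], E[r] = 2.2354, γ^t·E[r] = 0.766738, running G = 5.366807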